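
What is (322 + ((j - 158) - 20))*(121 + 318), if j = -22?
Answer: 53558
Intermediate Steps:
(322 + ((j - 158) - 20))*(121 + 318) = (322 + ((-22 - 158) - 20))*(121 + 318) = (322 + (-180 - 20))*439 = (322 - 200)*439 = 122*439 = 53558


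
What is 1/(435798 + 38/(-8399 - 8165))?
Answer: 8282/3609279017 ≈ 2.2946e-6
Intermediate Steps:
1/(435798 + 38/(-8399 - 8165)) = 1/(435798 + 38/(-16564)) = 1/(435798 + 38*(-1/16564)) = 1/(435798 - 19/8282) = 1/(3609279017/8282) = 8282/3609279017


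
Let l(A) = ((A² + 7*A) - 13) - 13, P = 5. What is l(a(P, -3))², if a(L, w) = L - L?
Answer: 676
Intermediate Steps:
a(L, w) = 0
l(A) = -26 + A² + 7*A (l(A) = (-13 + A² + 7*A) - 13 = -26 + A² + 7*A)
l(a(P, -3))² = (-26 + 0² + 7*0)² = (-26 + 0 + 0)² = (-26)² = 676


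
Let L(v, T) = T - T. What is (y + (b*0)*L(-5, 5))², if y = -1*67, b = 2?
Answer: 4489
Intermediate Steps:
L(v, T) = 0
y = -67
(y + (b*0)*L(-5, 5))² = (-67 + (2*0)*0)² = (-67 + 0*0)² = (-67 + 0)² = (-67)² = 4489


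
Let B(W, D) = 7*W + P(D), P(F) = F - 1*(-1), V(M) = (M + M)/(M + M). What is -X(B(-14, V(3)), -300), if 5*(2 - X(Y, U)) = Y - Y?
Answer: -2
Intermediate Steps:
V(M) = 1 (V(M) = (2*M)/((2*M)) = (2*M)*(1/(2*M)) = 1)
P(F) = 1 + F (P(F) = F + 1 = 1 + F)
B(W, D) = 1 + D + 7*W (B(W, D) = 7*W + (1 + D) = 1 + D + 7*W)
X(Y, U) = 2 (X(Y, U) = 2 - (Y - Y)/5 = 2 - 1/5*0 = 2 + 0 = 2)
-X(B(-14, V(3)), -300) = -1*2 = -2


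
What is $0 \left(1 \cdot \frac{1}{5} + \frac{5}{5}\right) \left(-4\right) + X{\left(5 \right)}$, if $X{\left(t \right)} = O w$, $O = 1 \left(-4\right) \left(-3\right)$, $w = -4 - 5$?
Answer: $-108$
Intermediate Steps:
$w = -9$ ($w = -4 - 5 = -9$)
$O = 12$ ($O = \left(-4\right) \left(-3\right) = 12$)
$X{\left(t \right)} = -108$ ($X{\left(t \right)} = 12 \left(-9\right) = -108$)
$0 \left(1 \cdot \frac{1}{5} + \frac{5}{5}\right) \left(-4\right) + X{\left(5 \right)} = 0 \left(1 \cdot \frac{1}{5} + \frac{5}{5}\right) \left(-4\right) - 108 = 0 \left(1 \cdot \frac{1}{5} + 5 \cdot \frac{1}{5}\right) \left(-4\right) - 108 = 0 \left(\frac{1}{5} + 1\right) \left(-4\right) - 108 = 0 \cdot \frac{6}{5} \left(-4\right) - 108 = 0 \left(-4\right) - 108 = 0 - 108 = -108$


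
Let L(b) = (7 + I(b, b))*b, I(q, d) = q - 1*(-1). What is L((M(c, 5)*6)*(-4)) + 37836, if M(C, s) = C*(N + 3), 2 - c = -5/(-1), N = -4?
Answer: 42444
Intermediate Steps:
c = -3 (c = 2 - (-5)/(-1) = 2 - (-5)*(-1) = 2 - 1*5 = 2 - 5 = -3)
M(C, s) = -C (M(C, s) = C*(-4 + 3) = C*(-1) = -C)
I(q, d) = 1 + q (I(q, d) = q + 1 = 1 + q)
L(b) = b*(8 + b) (L(b) = (7 + (1 + b))*b = (8 + b)*b = b*(8 + b))
L((M(c, 5)*6)*(-4)) + 37836 = ((-1*(-3)*6)*(-4))*(8 + (-1*(-3)*6)*(-4)) + 37836 = ((3*6)*(-4))*(8 + (3*6)*(-4)) + 37836 = (18*(-4))*(8 + 18*(-4)) + 37836 = -72*(8 - 72) + 37836 = -72*(-64) + 37836 = 4608 + 37836 = 42444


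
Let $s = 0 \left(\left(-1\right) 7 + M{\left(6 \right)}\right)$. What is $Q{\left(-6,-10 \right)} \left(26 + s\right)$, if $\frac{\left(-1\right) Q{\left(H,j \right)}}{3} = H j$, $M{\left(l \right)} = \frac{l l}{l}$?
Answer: $-4680$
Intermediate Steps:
$M{\left(l \right)} = l$ ($M{\left(l \right)} = \frac{l^{2}}{l} = l$)
$s = 0$ ($s = 0 \left(\left(-1\right) 7 + 6\right) = 0 \left(-7 + 6\right) = 0 \left(-1\right) = 0$)
$Q{\left(H,j \right)} = - 3 H j$
$Q{\left(-6,-10 \right)} \left(26 + s\right) = \left(-3\right) \left(-6\right) \left(-10\right) \left(26 + 0\right) = \left(-180\right) 26 = -4680$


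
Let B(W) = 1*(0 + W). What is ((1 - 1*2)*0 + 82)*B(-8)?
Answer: -656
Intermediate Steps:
B(W) = W (B(W) = 1*W = W)
((1 - 1*2)*0 + 82)*B(-8) = ((1 - 1*2)*0 + 82)*(-8) = ((1 - 2)*0 + 82)*(-8) = (-1*0 + 82)*(-8) = (0 + 82)*(-8) = 82*(-8) = -656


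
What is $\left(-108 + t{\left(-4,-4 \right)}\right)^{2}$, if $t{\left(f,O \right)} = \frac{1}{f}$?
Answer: $\frac{187489}{16} \approx 11718.0$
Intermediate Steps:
$\left(-108 + t{\left(-4,-4 \right)}\right)^{2} = \left(-108 + \frac{1}{-4}\right)^{2} = \left(-108 - \frac{1}{4}\right)^{2} = \left(- \frac{433}{4}\right)^{2} = \frac{187489}{16}$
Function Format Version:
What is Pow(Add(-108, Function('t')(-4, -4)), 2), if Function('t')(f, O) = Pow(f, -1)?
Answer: Rational(187489, 16) ≈ 11718.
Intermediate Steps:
Pow(Add(-108, Function('t')(-4, -4)), 2) = Pow(Add(-108, Pow(-4, -1)), 2) = Pow(Add(-108, Rational(-1, 4)), 2) = Pow(Rational(-433, 4), 2) = Rational(187489, 16)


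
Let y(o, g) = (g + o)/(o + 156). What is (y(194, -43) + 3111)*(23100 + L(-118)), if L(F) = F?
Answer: 12513710491/175 ≈ 7.1507e+7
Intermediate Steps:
y(o, g) = (g + o)/(156 + o)
(y(194, -43) + 3111)*(23100 + L(-118)) = ((-43 + 194)/(156 + 194) + 3111)*(23100 - 118) = (151/350 + 3111)*22982 = (1089001/350)*22982 = 12513710491/175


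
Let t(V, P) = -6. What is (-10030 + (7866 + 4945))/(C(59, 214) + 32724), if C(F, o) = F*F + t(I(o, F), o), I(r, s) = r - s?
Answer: 2781/36199 ≈ 0.076825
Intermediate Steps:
C(F, o) = -6 + F² (C(F, o) = F*F - 6 = F² - 6 = -6 + F²)
(-10030 + (7866 + 4945))/(C(59, 214) + 32724) = (-10030 + (7866 + 4945))/((-6 + 59²) + 32724) = (-10030 + 12811)/((-6 + 3481) + 32724) = 2781/(3475 + 32724) = 2781/36199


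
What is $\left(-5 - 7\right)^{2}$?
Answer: $144$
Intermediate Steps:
$\left(-5 - 7\right)^{2} = \left(-12\right)^{2} = 144$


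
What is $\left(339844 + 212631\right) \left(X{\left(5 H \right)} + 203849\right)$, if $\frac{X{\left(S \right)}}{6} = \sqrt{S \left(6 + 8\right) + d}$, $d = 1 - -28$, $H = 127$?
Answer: $112621476275 + 9944550 \sqrt{991} \approx 1.1293 \cdot 10^{11}$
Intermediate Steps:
$d = 29$ ($d = 1 + 28 = 29$)
$X{\left(S \right)} = 6 \sqrt{29 + 14 S}$ ($X{\left(S \right)} = 6 \sqrt{S \left(6 + 8\right) + 29} = 6 \sqrt{S 14 + 29} = 6 \sqrt{14 S + 29} = 6 \sqrt{29 + 14 S}$)
$\left(339844 + 212631\right) \left(X{\left(5 H \right)} + 203849\right) = \left(339844 + 212631\right) \left(6 \sqrt{29 + 14 \cdot 5 \cdot 127} + 203849\right) = 552475 \left(6 \sqrt{29 + 14 \cdot 635} + 203849\right) = 552475 \left(6 \sqrt{29 + 8890} + 203849\right) = 552475 \left(6 \sqrt{8919} + 203849\right) = 552475 \left(6 \cdot 3 \sqrt{991} + 203849\right) = 552475 \left(18 \sqrt{991} + 203849\right) = 552475 \left(203849 + 18 \sqrt{991}\right) = 112621476275 + 9944550 \sqrt{991}$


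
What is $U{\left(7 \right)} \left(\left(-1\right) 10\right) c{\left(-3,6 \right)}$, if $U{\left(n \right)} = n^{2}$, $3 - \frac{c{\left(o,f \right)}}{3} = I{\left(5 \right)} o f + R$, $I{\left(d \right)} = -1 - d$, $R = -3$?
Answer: $149940$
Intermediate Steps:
$c{\left(o,f \right)} = 18 + 18 f o$ ($c{\left(o,f \right)} = 9 - 3 \left(\left(-1 - 5\right) o f - 3\right) = 9 - 3 \left(- 6 o f - 3\right) = 9 - 3 \left(- 6 f o - 3\right) = 9 - 3 \left(-3 - 6 f o\right) = 9 + \left(9 + 18 f o\right) = 18 + 18 f o$)
$U{\left(7 \right)} \left(\left(-1\right) 10\right) c{\left(-3,6 \right)} = 7^{2} \left(\left(-1\right) 10\right) \left(18 + 18 \cdot 6 \left(-3\right)\right) = 49 \left(-10\right) \left(18 - 324\right) = \left(-490\right) \left(-306\right) = 149940$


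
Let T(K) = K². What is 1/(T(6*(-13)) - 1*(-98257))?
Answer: 1/104341 ≈ 9.5840e-6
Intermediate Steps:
1/(T(6*(-13)) - 1*(-98257)) = 1/((6*(-13))² - 1*(-98257)) = 1/((-78)² + 98257) = 1/(6084 + 98257) = 1/104341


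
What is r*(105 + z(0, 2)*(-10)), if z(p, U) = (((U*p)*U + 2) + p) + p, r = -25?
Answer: -2125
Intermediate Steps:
z(p, U) = 2 + 2*p + p*U² (z(p, U) = ((p*U² + 2) + p) + p = ((2 + p*U²) + p) + p = (2 + p + p*U²) + p = 2 + 2*p + p*U²)
r*(105 + z(0, 2)*(-10)) = -25*(105 + (2 + 2*0 + 0*2²)*(-10)) = -25*(105 + (2 + 0 + 0*4)*(-10)) = -25*(105 + (2 + 0 + 0)*(-10)) = -25*(105 + 2*(-10)) = -25*(105 - 20) = -25*85 = -2125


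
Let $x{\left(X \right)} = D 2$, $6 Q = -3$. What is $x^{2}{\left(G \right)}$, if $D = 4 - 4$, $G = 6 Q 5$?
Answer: $0$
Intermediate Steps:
$Q = - \frac{1}{2}$ ($Q = \frac{1}{6} \left(-3\right) = - \frac{1}{2} \approx -0.5$)
$G = -15$ ($G = 6 \left(- \frac{1}{2}\right) 5 = \left(-3\right) 5 = -15$)
$D = 0$ ($D = 4 - 4 = 0$)
$x{\left(X \right)} = 0$ ($x{\left(X \right)} = 0 \cdot 2 = 0$)
$x^{2}{\left(G \right)} = 0^{2} = 0$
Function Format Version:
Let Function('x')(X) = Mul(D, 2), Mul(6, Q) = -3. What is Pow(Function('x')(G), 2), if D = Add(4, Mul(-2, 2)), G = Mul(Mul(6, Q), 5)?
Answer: 0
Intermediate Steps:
Q = Rational(-1, 2) (Q = Mul(Rational(1, 6), -3) = Rational(-1, 2) ≈ -0.50000)
G = -15 (G = Mul(Mul(6, Rational(-1, 2)), 5) = Mul(-3, 5) = -15)
D = 0 (D = Add(4, -4) = 0)
Function('x')(X) = 0 (Function('x')(X) = Mul(0, 2) = 0)
Pow(Function('x')(G), 2) = Pow(0, 2) = 0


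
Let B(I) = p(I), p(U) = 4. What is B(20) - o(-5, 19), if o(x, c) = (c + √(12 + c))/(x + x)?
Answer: 59/10 + √31/10 ≈ 6.4568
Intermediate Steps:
B(I) = 4
o(x, c) = (c + √(12 + c))/(2*x) (o(x, c) = (c + √(12 + c))/((2*x)) = (c + √(12 + c))*(1/(2*x)) = (c + √(12 + c))/(2*x))
B(20) - o(-5, 19) = 4 - (19 + √(12 + 19))/(2*(-5)) = 4 - (-1)*(19 + √31)/(2*5) = 4 - (-19/10 - √31/10) = 4 + (19/10 + √31/10) = 59/10 + √31/10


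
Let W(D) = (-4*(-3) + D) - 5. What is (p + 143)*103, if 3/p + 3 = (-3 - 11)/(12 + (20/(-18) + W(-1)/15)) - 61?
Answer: 243995773/16571 ≈ 14724.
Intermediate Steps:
W(D) = 7 + D (W(D) = (12 + D) - 5 = 7 + D)
p = -762/16571 (p = 3/(-3 + ((-3 - 11)/(12 + (20/(-18) + (7 - 1)/15)) - 61)) = 3/(-3 + (-14/(12 + (20*(-1/18) + 6*(1/15))) - 61)) = 3/(-3 + (-14/(12 + (-10/9 + ⅖)) - 61)) = 3/(-3 + (-14/(12 - 32/45) - 61)) = 3/(-3 + (-14/508/45 - 61)) = 3/(-3 + (-14*45/508 - 61)) = 3/(-3 + (-315/254 - 61)) = 3/(-3 - 15809/254) = 3/(-16571/254) = 3*(-254/16571) = -762/16571 ≈ -0.045984)
(p + 143)*103 = (-762/16571 + 143)*103 = (2368891/16571)*103 = 243995773/16571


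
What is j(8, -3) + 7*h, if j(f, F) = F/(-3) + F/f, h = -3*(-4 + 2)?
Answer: 341/8 ≈ 42.625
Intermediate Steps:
h = 6 (h = -3*(-2) = 6)
j(f, F) = -F/3 + F/f (j(f, F) = F*(-⅓) + F/f = -F/3 + F/f)
j(8, -3) + 7*h = (-⅓*(-3) - 3/8) + 7*6 = (1 - 3*⅛) + 42 = (1 - 3/8) + 42 = 5/8 + 42 = 341/8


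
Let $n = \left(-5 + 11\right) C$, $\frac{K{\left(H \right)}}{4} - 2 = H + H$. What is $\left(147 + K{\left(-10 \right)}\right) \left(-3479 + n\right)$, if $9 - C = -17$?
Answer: $-249225$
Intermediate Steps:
$K{\left(H \right)} = 8 + 8 H$ ($K{\left(H \right)} = 8 + 4 \left(H + H\right) = 8 + 4 \cdot 2 H = 8 + 8 H$)
$C = 26$ ($C = 9 - -17 = 9 + 17 = 26$)
$n = 156$ ($n = \left(-5 + 11\right) 26 = 6 \cdot 26 = 156$)
$\left(147 + K{\left(-10 \right)}\right) \left(-3479 + n\right) = \left(147 + \left(8 + 8 \left(-10\right)\right)\right) \left(-3479 + 156\right) = \left(147 + \left(8 - 80\right)\right) \left(-3323\right) = \left(147 - 72\right) \left(-3323\right) = 75 \left(-3323\right) = -249225$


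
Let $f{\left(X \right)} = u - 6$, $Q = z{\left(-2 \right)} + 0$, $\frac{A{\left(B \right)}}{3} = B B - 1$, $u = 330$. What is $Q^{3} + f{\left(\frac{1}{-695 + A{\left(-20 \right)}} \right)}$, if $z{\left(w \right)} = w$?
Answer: $316$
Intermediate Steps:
$A{\left(B \right)} = -3 + 3 B^{2}$ ($A{\left(B \right)} = 3 \left(B B - 1\right) = 3 \left(B^{2} - 1\right) = 3 \left(-1 + B^{2}\right) = -3 + 3 B^{2}$)
$Q = -2$ ($Q = -2 + 0 = -2$)
$f{\left(X \right)} = 324$ ($f{\left(X \right)} = 330 - 6 = 324$)
$Q^{3} + f{\left(\frac{1}{-695 + A{\left(-20 \right)}} \right)} = \left(-2\right)^{3} + 324 = -8 + 324 = 316$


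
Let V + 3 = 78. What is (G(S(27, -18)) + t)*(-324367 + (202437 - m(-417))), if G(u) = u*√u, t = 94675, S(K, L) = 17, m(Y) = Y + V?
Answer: -11511343900 - 2066996*√17 ≈ -1.1520e+10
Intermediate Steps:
V = 75 (V = -3 + 78 = 75)
m(Y) = 75 + Y (m(Y) = Y + 75 = 75 + Y)
G(u) = u^(3/2)
(G(S(27, -18)) + t)*(-324367 + (202437 - m(-417))) = (17^(3/2) + 94675)*(-324367 + (202437 - (75 - 417))) = (17*√17 + 94675)*(-324367 + (202437 - 1*(-342))) = (94675 + 17*√17)*(-324367 + (202437 + 342)) = (94675 + 17*√17)*(-324367 + 202779) = (94675 + 17*√17)*(-121588) = -11511343900 - 2066996*√17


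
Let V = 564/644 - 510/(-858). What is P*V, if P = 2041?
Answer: 5314136/1771 ≈ 3000.6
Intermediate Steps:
V = 33848/23023 (V = 564*(1/644) - 510*(-1/858) = 141/161 + 85/143 = 33848/23023 ≈ 1.4702)
P*V = 2041*(33848/23023) = 5314136/1771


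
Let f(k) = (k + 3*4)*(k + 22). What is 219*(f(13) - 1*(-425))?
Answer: 284700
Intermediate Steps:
f(k) = (12 + k)*(22 + k) (f(k) = (k + 12)*(22 + k) = (12 + k)*(22 + k))
219*(f(13) - 1*(-425)) = 219*((264 + 13**2 + 34*13) - 1*(-425)) = 219*((264 + 169 + 442) + 425) = 219*(875 + 425) = 219*1300 = 284700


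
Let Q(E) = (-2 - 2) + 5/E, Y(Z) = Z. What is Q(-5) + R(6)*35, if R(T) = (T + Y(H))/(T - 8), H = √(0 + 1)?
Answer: -255/2 ≈ -127.50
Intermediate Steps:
H = 1 (H = √1 = 1)
Q(E) = -4 + 5/E
R(T) = (1 + T)/(-8 + T) (R(T) = (T + 1)/(T - 8) = (1 + T)/(-8 + T))
Q(-5) + R(6)*35 = (-4 + 5/(-5)) + ((1 + 6)/(-8 + 6))*35 = (-4 + 5*(-⅕)) + (7/(-2))*35 = (-4 - 1) - ½*7*35 = -5 - 7/2*35 = -5 - 245/2 = -255/2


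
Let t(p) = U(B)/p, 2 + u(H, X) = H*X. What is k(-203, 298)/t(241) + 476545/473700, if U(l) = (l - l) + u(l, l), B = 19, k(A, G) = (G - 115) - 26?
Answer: 3618893311/34011660 ≈ 106.40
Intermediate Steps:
u(H, X) = -2 + H*X
k(A, G) = -141 + G (k(A, G) = (-115 + G) - 26 = -141 + G)
U(l) = -2 + l**2 (U(l) = (l - l) + (-2 + l*l) = 0 + (-2 + l**2) = -2 + l**2)
t(p) = 359/p (t(p) = (-2 + 19**2)/p = (-2 + 361)/p = 359/p)
k(-203, 298)/t(241) + 476545/473700 = (-141 + 298)/((359/241)) + 476545/473700 = 157/((359*(1/241))) + 476545*(1/473700) = 157/(359/241) + 95309/94740 = 157*(241/359) + 95309/94740 = 37837/359 + 95309/94740 = 3618893311/34011660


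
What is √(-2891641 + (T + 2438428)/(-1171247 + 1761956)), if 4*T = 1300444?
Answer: I*√1008999257919050370/590709 ≈ 1700.5*I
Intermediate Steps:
T = 325111 (T = (¼)*1300444 = 325111)
√(-2891641 + (T + 2438428)/(-1171247 + 1761956)) = √(-2891641 + (325111 + 2438428)/(-1171247 + 1761956)) = √(-2891641 + 2763539/590709) = √(-1708115599930/590709) = I*√1008999257919050370/590709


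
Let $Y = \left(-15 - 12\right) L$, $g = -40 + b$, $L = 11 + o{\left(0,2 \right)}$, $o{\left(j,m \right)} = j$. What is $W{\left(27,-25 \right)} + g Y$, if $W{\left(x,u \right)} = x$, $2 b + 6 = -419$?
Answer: $\frac{150039}{2} \approx 75020.0$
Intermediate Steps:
$b = - \frac{425}{2}$ ($b = -3 + \frac{1}{2} \left(-419\right) = -3 - \frac{419}{2} = - \frac{425}{2} \approx -212.5$)
$L = 11$ ($L = 11 + 0 = 11$)
$g = - \frac{505}{2}$ ($g = -40 - \frac{425}{2} = - \frac{505}{2} \approx -252.5$)
$Y = -297$ ($Y = \left(-15 - 12\right) 11 = \left(-27\right) 11 = -297$)
$W{\left(27,-25 \right)} + g Y = 27 - - \frac{149985}{2} = 27 + \frac{149985}{2} = \frac{150039}{2}$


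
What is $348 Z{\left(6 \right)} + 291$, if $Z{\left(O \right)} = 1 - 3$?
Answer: $-405$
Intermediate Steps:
$Z{\left(O \right)} = -2$
$348 Z{\left(6 \right)} + 291 = 348 \left(-2\right) + 291 = -696 + 291 = -405$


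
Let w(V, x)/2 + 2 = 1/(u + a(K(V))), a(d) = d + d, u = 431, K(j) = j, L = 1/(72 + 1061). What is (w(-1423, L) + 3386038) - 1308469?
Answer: 5017319473/2415 ≈ 2.0776e+6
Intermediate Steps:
L = 1/1133 ≈ 0.00088261
a(d) = 2*d
w(V, x) = -4 + 2/(431 + 2*V)
(w(-1423, L) + 3386038) - 1308469 = (2*(-861 - 4*(-1423))/(431 + 2*(-1423)) + 3386038) - 1308469 = (2*(-861 + 5692)/(431 - 2846) + 3386038) - 1308469 = (2*4831/(-2415) + 3386038) - 1308469 = (2*(-1/2415)*4831 + 3386038) - 1308469 = (-9662/2415 + 3386038) - 1308469 = 8177272108/2415 - 1308469 = 5017319473/2415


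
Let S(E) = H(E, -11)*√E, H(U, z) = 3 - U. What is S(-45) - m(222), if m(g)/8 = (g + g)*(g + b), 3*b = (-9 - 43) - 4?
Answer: -722240 + 144*I*√5 ≈ -7.2224e+5 + 321.99*I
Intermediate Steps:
b = -56/3 (b = ((-9 - 43) - 4)/3 = (-52 - 4)/3 = (⅓)*(-56) = -56/3 ≈ -18.667)
S(E) = √E*(3 - E) (S(E) = (3 - E)*√E = √E*(3 - E))
m(g) = 16*g*(-56/3 + g) (m(g) = 8*((g + g)*(g - 56/3)) = 8*((2*g)*(-56/3 + g)) = 8*(2*g*(-56/3 + g)) = 16*g*(-56/3 + g))
S(-45) - m(222) = √(-45)*(3 - 1*(-45)) - 16*222*(-56 + 3*222)/3 = (3*I*√5)*(3 + 45) - 16*222*(-56 + 666)/3 = (3*I*√5)*48 - 16*222*610/3 = 144*I*√5 - 1*722240 = 144*I*√5 - 722240 = -722240 + 144*I*√5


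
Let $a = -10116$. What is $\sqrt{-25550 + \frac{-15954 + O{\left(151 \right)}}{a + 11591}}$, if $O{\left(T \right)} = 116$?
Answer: $\frac{2 i \sqrt{556105798}}{295} \approx 159.88 i$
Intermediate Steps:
$\sqrt{-25550 + \frac{-15954 + O{\left(151 \right)}}{a + 11591}} = \sqrt{-25550 + \frac{-15954 + 116}{-10116 + 11591}} = \sqrt{-25550 - \frac{15838}{1475}} = \sqrt{- \frac{37702088}{1475}} = \frac{2 i \sqrt{556105798}}{295}$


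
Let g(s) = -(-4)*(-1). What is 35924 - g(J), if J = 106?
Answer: 35928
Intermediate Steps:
g(s) = -4 (g(s) = -1*4 = -4)
35924 - g(J) = 35924 - 1*(-4) = 35924 + 4 = 35928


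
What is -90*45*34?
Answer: -137700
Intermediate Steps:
-90*45*34 = -4050*34 = -137700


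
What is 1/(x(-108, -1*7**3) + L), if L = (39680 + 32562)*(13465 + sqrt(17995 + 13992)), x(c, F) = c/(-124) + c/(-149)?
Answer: 20753533182499979/20184199762093311183438933 - 1541294700962*sqrt(31987)/20184199762093311183438933 ≈ 1.0146e-9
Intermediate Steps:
x(c, F) = -273*c/18476 (x(c, F) = c*(-1/124) + c*(-1/149) = -c/124 - c/149 = -273*c/18476)
L = 972738530 + 72242*sqrt(31987) (L = 72242*(13465 + sqrt(31987)) = 972738530 + 72242*sqrt(31987) ≈ 9.8566e+8)
1/(x(-108, -1*7**3) + L) = 1/(-273/18476*(-108) + (972738530 + 72242*sqrt(31987))) = 1/(7371/4619 + (972738530 + 72242*sqrt(31987))) = 1/(4493079277441/4619 + 72242*sqrt(31987))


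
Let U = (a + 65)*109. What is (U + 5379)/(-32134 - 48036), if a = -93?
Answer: -2327/80170 ≈ -0.029026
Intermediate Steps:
U = -3052 (U = (-93 + 65)*109 = -28*109 = -3052)
(U + 5379)/(-32134 - 48036) = (-3052 + 5379)/(-32134 - 48036) = 2327/(-80170) = 2327*(-1/80170) = -2327/80170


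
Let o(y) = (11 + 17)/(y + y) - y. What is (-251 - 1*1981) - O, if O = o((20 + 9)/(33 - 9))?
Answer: -1560695/696 ≈ -2242.4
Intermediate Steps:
o(y) = -y + 14/y (o(y) = 28/((2*y)) - y = 28*(1/(2*y)) - y = 14/y - y = -y + 14/y)
O = 7223/696 (O = -(20 + 9)/(33 - 9) + 14/(((20 + 9)/(33 - 9))) = -29/24 + 14/((29/24)) = -29/24 + 14/((29*(1/24))) = -1*29/24 + 14/(29/24) = -29/24 + 14*(24/29) = -29/24 + 336/29 = 7223/696 ≈ 10.378)
(-251 - 1*1981) - O = (-251 - 1*1981) - 1*7223/696 = (-251 - 1981) - 7223/696 = -2232 - 7223/696 = -1560695/696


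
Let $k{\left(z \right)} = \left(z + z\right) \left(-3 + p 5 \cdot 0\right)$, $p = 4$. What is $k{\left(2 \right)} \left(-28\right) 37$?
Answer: $12432$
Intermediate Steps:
$k{\left(z \right)} = - 6 z$ ($k{\left(z \right)} = \left(z + z\right) \left(-3 + 4 \cdot 5 \cdot 0\right) = 2 z \left(-3 + 20 \cdot 0\right) = 2 z \left(-3 + 0\right) = 2 z \left(-3\right) = - 6 z$)
$k{\left(2 \right)} \left(-28\right) 37 = \left(-6\right) 2 \left(-28\right) 37 = \left(-12\right) \left(-28\right) 37 = 336 \cdot 37 = 12432$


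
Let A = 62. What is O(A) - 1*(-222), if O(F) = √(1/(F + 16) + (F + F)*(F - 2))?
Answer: 222 + √45265038/78 ≈ 308.26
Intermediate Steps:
O(F) = √(1/(16 + F) + 2*F*(-2 + F)) (O(F) = √(1/(16 + F) + (2*F)*(-2 + F)) = √(1/(16 + F) + 2*F*(-2 + F)))
O(A) - 1*(-222) = √((1 + 2*62*(-2 + 62)*(16 + 62))/(16 + 62)) - 1*(-222) = √((1 + 2*62*60*78)/78) + 222 = √((1 + 580320)/78) + 222 = √((1/78)*580321) + 222 = √(580321/78) + 222 = √45265038/78 + 222 = 222 + √45265038/78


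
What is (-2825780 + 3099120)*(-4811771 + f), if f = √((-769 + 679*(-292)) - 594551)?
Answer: -1315249485140 + 546680*I*√198397 ≈ -1.3152e+12 + 2.435e+8*I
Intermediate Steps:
f = 2*I*√198397 (f = √((-769 - 198268) - 594551) = √(-199037 - 594551) = √(-793588) = 2*I*√198397 ≈ 890.84*I)
(-2825780 + 3099120)*(-4811771 + f) = (-2825780 + 3099120)*(-4811771 + 2*I*√198397) = 273340*(-4811771 + 2*I*√198397) = -1315249485140 + 546680*I*√198397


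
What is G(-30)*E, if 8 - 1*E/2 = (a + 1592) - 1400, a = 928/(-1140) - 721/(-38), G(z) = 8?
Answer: -921848/285 ≈ -3234.6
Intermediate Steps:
a = 10351/570 (a = 928*(-1/1140) - 721*(-1/38) = -232/285 + 721/38 = 10351/570 ≈ 18.160)
E = -115231/285 (E = 16 - 2*((10351/570 + 1592) - 1400) = 16 - 2*(917791/570 - 1400) = 16 - 2*119791/570 = 16 - 119791/285 = -115231/285 ≈ -404.32)
G(-30)*E = 8*(-115231/285) = -921848/285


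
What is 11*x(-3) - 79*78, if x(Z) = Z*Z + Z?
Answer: -6096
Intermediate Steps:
x(Z) = Z + Z² (x(Z) = Z² + Z = Z + Z²)
11*x(-3) - 79*78 = 11*(-3*(1 - 3)) - 79*78 = 11*(-3*(-2)) - 6162 = 11*6 - 6162 = 66 - 6162 = -6096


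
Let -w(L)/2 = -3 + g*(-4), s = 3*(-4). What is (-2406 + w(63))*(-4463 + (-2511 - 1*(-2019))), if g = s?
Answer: 12367680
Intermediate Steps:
s = -12
g = -12
w(L) = -90 (w(L) = -2*(-3 - 12*(-4)) = -2*(-3 + 48) = -2*45 = -90)
(-2406 + w(63))*(-4463 + (-2511 - 1*(-2019))) = (-2406 - 90)*(-4463 + (-2511 - 1*(-2019))) = -2496*(-4463 + (-2511 + 2019)) = -2496*(-4463 - 492) = -2496*(-4955) = 12367680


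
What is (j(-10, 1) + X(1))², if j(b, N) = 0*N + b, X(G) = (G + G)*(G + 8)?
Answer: 64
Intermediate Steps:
X(G) = 2*G*(8 + G) (X(G) = (2*G)*(8 + G) = 2*G*(8 + G))
j(b, N) = b (j(b, N) = 0 + b = b)
(j(-10, 1) + X(1))² = (-10 + 2*1*(8 + 1))² = (-10 + 2*1*9)² = (-10 + 18)² = 8² = 64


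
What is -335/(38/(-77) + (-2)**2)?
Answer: -5159/54 ≈ -95.537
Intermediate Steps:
-335/(38/(-77) + (-2)**2) = -335/(38*(-1/77) + 4) = -335/(-38/77 + 4) = -335/(270/77) = (77/270)*(-335) = -5159/54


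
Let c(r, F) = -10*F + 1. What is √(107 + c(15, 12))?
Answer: 2*I*√3 ≈ 3.4641*I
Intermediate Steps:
c(r, F) = 1 - 10*F
√(107 + c(15, 12)) = √(107 + (1 - 10*12)) = √(107 + (1 - 120)) = √(107 - 119) = √(-12) = 2*I*√3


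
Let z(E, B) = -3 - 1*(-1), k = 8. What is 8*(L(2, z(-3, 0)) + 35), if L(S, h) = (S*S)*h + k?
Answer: 280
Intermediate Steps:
z(E, B) = -2 (z(E, B) = -3 + 1 = -2)
L(S, h) = 8 + h*S**2 (L(S, h) = (S*S)*h + 8 = S**2*h + 8 = h*S**2 + 8 = 8 + h*S**2)
8*(L(2, z(-3, 0)) + 35) = 8*((8 - 2*2**2) + 35) = 8*((8 - 2*4) + 35) = 8*((8 - 8) + 35) = 8*(0 + 35) = 8*35 = 280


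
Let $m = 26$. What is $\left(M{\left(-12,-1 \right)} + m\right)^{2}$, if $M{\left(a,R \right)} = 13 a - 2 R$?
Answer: $16384$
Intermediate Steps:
$M{\left(a,R \right)} = - 2 R + 13 a$
$\left(M{\left(-12,-1 \right)} + m\right)^{2} = \left(\left(\left(-2\right) \left(-1\right) + 13 \left(-12\right)\right) + 26\right)^{2} = \left(\left(2 - 156\right) + 26\right)^{2} = \left(-154 + 26\right)^{2} = \left(-128\right)^{2} = 16384$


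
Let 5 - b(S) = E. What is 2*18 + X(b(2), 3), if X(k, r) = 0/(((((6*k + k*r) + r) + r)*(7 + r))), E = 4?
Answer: 36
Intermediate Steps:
b(S) = 1 (b(S) = 5 - 1*4 = 5 - 4 = 1)
X(k, r) = 0 (X(k, r) = 0/((((r + 6*k + k*r) + r)*(7 + r))) = 0/(((2*r + 6*k + k*r)*(7 + r))) = 0/(((7 + r)*(2*r + 6*k + k*r))) = 0*(1/((7 + r)*(2*r + 6*k + k*r))) = 0)
2*18 + X(b(2), 3) = 2*18 + 0 = 36 + 0 = 36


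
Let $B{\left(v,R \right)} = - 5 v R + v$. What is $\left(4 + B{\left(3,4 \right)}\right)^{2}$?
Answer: $2809$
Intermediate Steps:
$B{\left(v,R \right)} = v - 5 R v$ ($B{\left(v,R \right)} = - 5 R v + v = v - 5 R v$)
$\left(4 + B{\left(3,4 \right)}\right)^{2} = \left(4 + 3 \left(1 - 20\right)\right)^{2} = \left(4 + 3 \left(-19\right)\right)^{2} = \left(4 - 57\right)^{2} = \left(-53\right)^{2} = 2809$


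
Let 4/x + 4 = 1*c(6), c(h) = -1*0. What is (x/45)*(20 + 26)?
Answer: -46/45 ≈ -1.0222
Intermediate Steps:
c(h) = 0
x = -1 (x = 4/(-4 + 1*0) = 4/(-4 + 0) = 4/(-4) = 4*(-¼) = -1)
(x/45)*(20 + 26) = (-1/45)*(20 + 26) = -1*1/45*46 = -1/45*46 = -46/45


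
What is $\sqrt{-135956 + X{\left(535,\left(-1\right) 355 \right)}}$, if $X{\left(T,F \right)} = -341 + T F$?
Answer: $i \sqrt{326222} \approx 571.16 i$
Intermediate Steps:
$X{\left(T,F \right)} = -341 + F T$
$\sqrt{-135956 + X{\left(535,\left(-1\right) 355 \right)}} = \sqrt{-135956 + \left(-341 + \left(-1\right) 355 \cdot 535\right)} = \sqrt{-135956 - 190266} = \sqrt{-326222} = i \sqrt{326222}$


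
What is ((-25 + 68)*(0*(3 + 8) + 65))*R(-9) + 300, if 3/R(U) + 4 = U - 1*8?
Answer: -695/7 ≈ -99.286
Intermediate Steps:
R(U) = 3/(-12 + U) (R(U) = 3/(-4 + (U - 1*8)) = 3/(-4 + (U - 8)) = 3/(-4 + (-8 + U)) = 3/(-12 + U))
((-25 + 68)*(0*(3 + 8) + 65))*R(-9) + 300 = ((-25 + 68)*(0*(3 + 8) + 65))*(3/(-12 - 9)) + 300 = (43*(0*11 + 65))*(3/(-21)) + 300 = (43*(0 + 65))*(3*(-1/21)) + 300 = (43*65)*(-⅐) + 300 = 2795*(-⅐) + 300 = -2795/7 + 300 = -695/7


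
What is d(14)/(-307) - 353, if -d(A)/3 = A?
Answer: -108329/307 ≈ -352.86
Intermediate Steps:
d(A) = -3*A
d(14)/(-307) - 353 = -3*14/(-307) - 353 = -42*(-1/307) - 353 = 42/307 - 353 = -108329/307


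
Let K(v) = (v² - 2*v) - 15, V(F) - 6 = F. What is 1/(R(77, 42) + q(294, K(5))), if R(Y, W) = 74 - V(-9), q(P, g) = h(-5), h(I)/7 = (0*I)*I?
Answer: 1/77 ≈ 0.012987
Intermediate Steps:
V(F) = 6 + F
h(I) = 0 (h(I) = 7*((0*I)*I) = 7*(0*I) = 7*0 = 0)
K(v) = -15 + v² - 2*v
q(P, g) = 0
R(Y, W) = 77 (R(Y, W) = 74 - (6 - 9) = 74 - 1*(-3) = 74 + 3 = 77)
1/(R(77, 42) + q(294, K(5))) = 1/(77 + 0) = 1/77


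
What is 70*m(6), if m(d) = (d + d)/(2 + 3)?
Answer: 168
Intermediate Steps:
m(d) = 2*d/5 (m(d) = (2*d)/5 = (2*d)*(1/5) = 2*d/5)
70*m(6) = 70*((2/5)*6) = 70*(12/5) = 168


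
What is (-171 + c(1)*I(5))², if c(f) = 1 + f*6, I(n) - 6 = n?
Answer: 8836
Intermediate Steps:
I(n) = 6 + n
c(f) = 1 + 6*f
(-171 + c(1)*I(5))² = (-171 + (1 + 6*1)*(6 + 5))² = (-171 + (1 + 6)*11)² = (-171 + 7*11)² = (-171 + 77)² = (-94)² = 8836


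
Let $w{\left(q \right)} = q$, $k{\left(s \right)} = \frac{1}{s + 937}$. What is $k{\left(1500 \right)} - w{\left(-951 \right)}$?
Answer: $\frac{2317588}{2437} \approx 951.0$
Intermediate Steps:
$k{\left(s \right)} = \frac{1}{937 + s}$
$k{\left(1500 \right)} - w{\left(-951 \right)} = \frac{1}{937 + 1500} - -951 = \frac{1}{2437} + 951 = \frac{2317588}{2437}$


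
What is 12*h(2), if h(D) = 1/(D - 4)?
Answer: -6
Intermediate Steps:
h(D) = 1/(-4 + D)
12*h(2) = 12/(-4 + 2) = 12/(-2) = 12*(-1/2) = -6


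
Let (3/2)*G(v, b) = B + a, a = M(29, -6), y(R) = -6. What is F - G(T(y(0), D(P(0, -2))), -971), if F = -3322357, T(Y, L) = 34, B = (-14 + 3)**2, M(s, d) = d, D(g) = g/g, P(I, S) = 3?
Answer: -9967301/3 ≈ -3.3224e+6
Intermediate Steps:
D(g) = 1
B = 121 (B = (-11)**2 = 121)
a = -6
G(v, b) = 230/3 (G(v, b) = 2*(121 - 6)/3 = (2/3)*115 = 230/3)
F - G(T(y(0), D(P(0, -2))), -971) = -3322357 - 1*230/3 = -3322357 - 230/3 = -9967301/3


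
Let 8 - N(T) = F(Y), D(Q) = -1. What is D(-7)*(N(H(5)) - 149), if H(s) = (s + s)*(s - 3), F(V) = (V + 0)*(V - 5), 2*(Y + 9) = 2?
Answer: 245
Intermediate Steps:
Y = -8 (Y = -9 + (½)*2 = -9 + 1 = -8)
F(V) = V*(-5 + V)
H(s) = 2*s*(-3 + s) (H(s) = (2*s)*(-3 + s) = 2*s*(-3 + s))
N(T) = -96 (N(T) = 8 - (-8)*(-5 - 8) = 8 - (-8)*(-13) = 8 - 1*104 = 8 - 104 = -96)
D(-7)*(N(H(5)) - 149) = -(-96 - 149) = -1*(-245) = 245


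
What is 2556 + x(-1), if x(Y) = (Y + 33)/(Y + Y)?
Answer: 2540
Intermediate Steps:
x(Y) = (33 + Y)/(2*Y) (x(Y) = (33 + Y)/((2*Y)) = (33 + Y)*(1/(2*Y)) = (33 + Y)/(2*Y))
2556 + x(-1) = 2556 + (½)*(33 - 1)/(-1) = 2556 + (½)*(-1)*32 = 2556 - 16 = 2540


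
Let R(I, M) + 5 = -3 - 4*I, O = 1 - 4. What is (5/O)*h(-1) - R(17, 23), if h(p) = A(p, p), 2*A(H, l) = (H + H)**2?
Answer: 218/3 ≈ 72.667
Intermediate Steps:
A(H, l) = 2*H**2 (A(H, l) = (H + H)**2/2 = (2*H)**2/2 = (4*H**2)/2 = 2*H**2)
O = -3
h(p) = 2*p**2
R(I, M) = -8 - 4*I (R(I, M) = -5 + (-3 - 4*I) = -8 - 4*I)
(5/O)*h(-1) - R(17, 23) = (5/(-3))*(2*(-1)**2) - (-8 - 4*17) = (-1/3*5)*(2*1) - (-8 - 68) = -5/3*2 - 1*(-76) = -10/3 + 76 = 218/3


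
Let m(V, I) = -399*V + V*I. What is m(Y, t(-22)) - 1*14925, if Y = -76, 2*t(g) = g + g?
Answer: 17071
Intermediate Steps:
t(g) = g (t(g) = (g + g)/2 = (2*g)/2 = g)
m(V, I) = -399*V + I*V
m(Y, t(-22)) - 1*14925 = -76*(-399 - 22) - 1*14925 = -76*(-421) - 14925 = 31996 - 14925 = 17071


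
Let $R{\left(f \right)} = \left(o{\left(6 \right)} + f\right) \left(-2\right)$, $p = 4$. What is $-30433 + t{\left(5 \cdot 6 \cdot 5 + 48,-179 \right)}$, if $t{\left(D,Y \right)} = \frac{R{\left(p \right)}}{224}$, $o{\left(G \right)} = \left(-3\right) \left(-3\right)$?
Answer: $- \frac{3408509}{112} \approx -30433.0$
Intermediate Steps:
$o{\left(G \right)} = 9$
$R{\left(f \right)} = -18 - 2 f$ ($R{\left(f \right)} = \left(9 + f\right) \left(-2\right) = -18 - 2 f$)
$t{\left(D,Y \right)} = - \frac{13}{112}$ ($t{\left(D,Y \right)} = \frac{-18 - 8}{224} = \left(-18 - 8\right) \frac{1}{224} = \left(-26\right) \frac{1}{224} = - \frac{13}{112}$)
$-30433 + t{\left(5 \cdot 6 \cdot 5 + 48,-179 \right)} = -30433 - \frac{13}{112} = - \frac{3408509}{112}$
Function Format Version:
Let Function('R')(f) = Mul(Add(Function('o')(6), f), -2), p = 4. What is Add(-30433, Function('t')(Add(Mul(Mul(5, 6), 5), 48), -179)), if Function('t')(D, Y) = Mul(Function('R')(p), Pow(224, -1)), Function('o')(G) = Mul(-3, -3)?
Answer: Rational(-3408509, 112) ≈ -30433.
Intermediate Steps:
Function('o')(G) = 9
Function('R')(f) = Add(-18, Mul(-2, f)) (Function('R')(f) = Mul(Add(9, f), -2) = Add(-18, Mul(-2, f)))
Function('t')(D, Y) = Rational(-13, 112) (Function('t')(D, Y) = Mul(Add(-18, Mul(-2, 4)), Pow(224, -1)) = Mul(Add(-18, -8), Rational(1, 224)) = Mul(-26, Rational(1, 224)) = Rational(-13, 112))
Add(-30433, Function('t')(Add(Mul(Mul(5, 6), 5), 48), -179)) = Add(-30433, Rational(-13, 112)) = Rational(-3408509, 112)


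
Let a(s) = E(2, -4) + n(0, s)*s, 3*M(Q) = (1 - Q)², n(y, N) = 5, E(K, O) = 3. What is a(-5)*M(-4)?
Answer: -550/3 ≈ -183.33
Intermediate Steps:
M(Q) = (1 - Q)²/3
a(s) = 3 + 5*s
a(-5)*M(-4) = (3 + 5*(-5))*((-1 - 4)²/3) = (3 - 25)*((⅓)*(-5)²) = -22*25/3 = -550/3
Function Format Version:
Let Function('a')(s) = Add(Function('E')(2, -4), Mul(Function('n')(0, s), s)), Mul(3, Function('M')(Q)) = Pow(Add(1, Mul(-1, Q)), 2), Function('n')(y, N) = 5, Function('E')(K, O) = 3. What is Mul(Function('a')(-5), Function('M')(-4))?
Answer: Rational(-550, 3) ≈ -183.33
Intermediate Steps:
Function('M')(Q) = Mul(Rational(1, 3), Pow(Add(1, Mul(-1, Q)), 2))
Function('a')(s) = Add(3, Mul(5, s))
Mul(Function('a')(-5), Function('M')(-4)) = Mul(Add(3, Mul(5, -5)), Mul(Rational(1, 3), Pow(Add(-1, -4), 2))) = Mul(Add(3, -25), Mul(Rational(1, 3), Pow(-5, 2))) = Mul(-22, Mul(Rational(1, 3), 25)) = Mul(-22, Rational(25, 3)) = Rational(-550, 3)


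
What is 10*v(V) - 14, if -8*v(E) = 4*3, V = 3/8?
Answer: -29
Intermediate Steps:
V = 3/8 (V = 3*(⅛) = 3/8 ≈ 0.37500)
v(E) = -3/2
10*v(V) - 14 = 10*(-3/2) - 14 = -15 - 14 = -29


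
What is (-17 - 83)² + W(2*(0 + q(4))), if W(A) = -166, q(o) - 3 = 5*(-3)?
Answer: 9834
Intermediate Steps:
q(o) = -12 (q(o) = 3 + 5*(-3) = 3 - 15 = -12)
(-17 - 83)² + W(2*(0 + q(4))) = (-17 - 83)² - 166 = (-100)² - 166 = 10000 - 166 = 9834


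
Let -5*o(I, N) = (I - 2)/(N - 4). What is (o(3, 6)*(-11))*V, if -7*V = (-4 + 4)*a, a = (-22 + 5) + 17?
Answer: 0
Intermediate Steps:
a = 0 (a = -17 + 17 = 0)
o(I, N) = -(-2 + I)/(5*(-4 + N)) (o(I, N) = -(I - 2)/(5*(N - 4)) = -(-2 + I)/(5*(-4 + N)))
V = 0 (V = -(-4 + 4)*0/7 = -0*0 = -⅐*0 = 0)
(o(3, 6)*(-11))*V = (((2 - 1*3)/(5*(-4 + 6)))*(-11))*0 = (((⅕)*(2 - 3)/2)*(-11))*0 = (((⅕)*(½)*(-1))*(-11))*0 = -⅒*(-11)*0 = (11/10)*0 = 0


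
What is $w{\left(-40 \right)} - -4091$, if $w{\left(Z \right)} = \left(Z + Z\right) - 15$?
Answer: $3996$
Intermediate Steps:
$w{\left(Z \right)} = -15 + 2 Z$ ($w{\left(Z \right)} = 2 Z - 15 = -15 + 2 Z$)
$w{\left(-40 \right)} - -4091 = \left(-15 + 2 \left(-40\right)\right) - -4091 = \left(-15 - 80\right) + 4091 = -95 + 4091 = 3996$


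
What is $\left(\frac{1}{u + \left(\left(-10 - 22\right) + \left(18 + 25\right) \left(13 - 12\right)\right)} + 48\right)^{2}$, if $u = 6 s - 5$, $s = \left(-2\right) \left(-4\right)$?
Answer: $\frac{6723649}{2916} \approx 2305.8$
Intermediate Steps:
$s = 8$
$u = 43$ ($u = 6 \cdot 8 - 5 = 48 - 5 = 43$)
$\left(\frac{1}{u + \left(\left(-10 - 22\right) + \left(18 + 25\right) \left(13 - 12\right)\right)} + 48\right)^{2} = \left(\frac{1}{43 + \left(\left(-10 - 22\right) + \left(18 + 25\right) \left(13 - 12\right)\right)} + 48\right)^{2} = \left(\frac{1}{43 + \left(-32 + 43 \cdot 1\right)} + 48\right)^{2} = \left(\frac{1}{43 + \left(-32 + 43\right)} + 48\right)^{2} = \left(\frac{1}{43 + 11} + 48\right)^{2} = \left(\frac{1}{54} + 48\right)^{2} = \left(\frac{2593}{54}\right)^{2} = \frac{6723649}{2916}$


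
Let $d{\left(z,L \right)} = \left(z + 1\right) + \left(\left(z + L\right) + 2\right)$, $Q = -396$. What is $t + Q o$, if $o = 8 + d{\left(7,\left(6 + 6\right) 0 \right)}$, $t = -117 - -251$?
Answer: $-9766$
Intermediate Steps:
$t = 134$ ($t = -117 + 251 = 134$)
$d{\left(z,L \right)} = 3 + L + 2 z$ ($d{\left(z,L \right)} = \left(1 + z\right) + \left(\left(L + z\right) + 2\right) = \left(1 + z\right) + \left(2 + L + z\right) = 3 + L + 2 z$)
$o = 25$ ($o = 8 + \left(3 + \left(6 + 6\right) 0 + 2 \cdot 7\right) = 8 + \left(3 + 12 \cdot 0 + 14\right) = 8 + \left(3 + 0 + 14\right) = 8 + 17 = 25$)
$t + Q o = 134 - 9900 = -9766$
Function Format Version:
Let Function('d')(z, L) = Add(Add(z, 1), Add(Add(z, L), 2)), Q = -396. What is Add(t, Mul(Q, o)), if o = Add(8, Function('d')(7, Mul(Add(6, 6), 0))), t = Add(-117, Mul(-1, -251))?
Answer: -9766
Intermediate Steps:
t = 134 (t = Add(-117, 251) = 134)
Function('d')(z, L) = Add(3, L, Mul(2, z)) (Function('d')(z, L) = Add(Add(1, z), Add(Add(L, z), 2)) = Add(Add(1, z), Add(2, L, z)) = Add(3, L, Mul(2, z)))
o = 25 (o = Add(8, Add(3, Mul(Add(6, 6), 0), Mul(2, 7))) = Add(8, Add(3, Mul(12, 0), 14)) = Add(8, Add(3, 0, 14)) = Add(8, 17) = 25)
Add(t, Mul(Q, o)) = Add(134, Mul(-396, 25)) = Add(134, -9900) = -9766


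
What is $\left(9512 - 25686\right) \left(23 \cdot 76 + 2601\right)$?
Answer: $-70340726$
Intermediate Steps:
$\left(9512 - 25686\right) \left(23 \cdot 76 + 2601\right) = - 16174 \left(1748 + 2601\right) = \left(-16174\right) 4349 = -70340726$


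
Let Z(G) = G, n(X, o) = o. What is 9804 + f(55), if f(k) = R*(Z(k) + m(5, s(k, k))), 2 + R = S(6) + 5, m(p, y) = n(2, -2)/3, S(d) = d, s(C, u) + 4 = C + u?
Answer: 10293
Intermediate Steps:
s(C, u) = -4 + C + u (s(C, u) = -4 + (C + u) = -4 + C + u)
m(p, y) = -⅔ (m(p, y) = -2/3 = -2*⅓ = -⅔)
R = 9 (R = -2 + (6 + 5) = -2 + 11 = 9)
f(k) = -6 + 9*k (f(k) = 9*(k - ⅔) = 9*(-⅔ + k) = -6 + 9*k)
9804 + f(55) = 9804 + (-6 + 9*55) = 9804 + (-6 + 495) = 9804 + 489 = 10293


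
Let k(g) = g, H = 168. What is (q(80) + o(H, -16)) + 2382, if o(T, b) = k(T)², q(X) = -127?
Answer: 30479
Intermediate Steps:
o(T, b) = T²
(q(80) + o(H, -16)) + 2382 = (-127 + 168²) + 2382 = (-127 + 28224) + 2382 = 28097 + 2382 = 30479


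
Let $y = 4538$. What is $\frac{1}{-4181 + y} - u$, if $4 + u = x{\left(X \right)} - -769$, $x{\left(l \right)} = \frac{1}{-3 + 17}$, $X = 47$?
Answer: $- \frac{78037}{102} \approx -765.07$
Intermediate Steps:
$x{\left(l \right)} = \frac{1}{14}$
$u = \frac{10711}{14}$ ($u = -4 + \left(\frac{1}{14} - -769\right) = -4 + \left(\frac{1}{14} + 769\right) = -4 + \frac{10767}{14} = \frac{10711}{14} \approx 765.07$)
$\frac{1}{-4181 + y} - u = \frac{1}{-4181 + 4538} - \frac{10711}{14} = \frac{1}{357} - \frac{10711}{14} = - \frac{78037}{102}$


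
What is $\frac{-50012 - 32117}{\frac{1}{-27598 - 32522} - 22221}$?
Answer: $\frac{4937595480}{1335926521} \approx 3.696$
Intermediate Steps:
$\frac{-50012 - 32117}{\frac{1}{-27598 - 32522} - 22221} = - \frac{82129}{\frac{1}{-60120} - 22221} = - \frac{82129}{- \frac{1}{60120} - 22221} = - \frac{82129}{- \frac{1335926521}{60120}} = \left(-82129\right) \left(- \frac{60120}{1335926521}\right) = \frac{4937595480}{1335926521}$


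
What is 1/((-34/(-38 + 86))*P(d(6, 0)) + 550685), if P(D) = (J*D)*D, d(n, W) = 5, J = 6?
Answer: 4/2202315 ≈ 1.8163e-6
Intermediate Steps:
P(D) = 6*D**2 (P(D) = (6*D)*D = 6*D**2)
1/((-34/(-38 + 86))*P(d(6, 0)) + 550685) = 1/((-34/(-38 + 86))*(6*5**2) + 550685) = 1/((-34/48)*(6*25) + 550685) = 1/(((1/48)*(-34))*150 + 550685) = 1/(-17/24*150 + 550685) = 1/(-425/4 + 550685) = 1/(2202315/4) = 4/2202315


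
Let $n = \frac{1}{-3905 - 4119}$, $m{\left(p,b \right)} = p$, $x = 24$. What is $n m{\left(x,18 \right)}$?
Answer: $- \frac{3}{1003} \approx -0.002991$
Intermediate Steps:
$n = - \frac{1}{8024}$ ($n = \frac{1}{-8024} = - \frac{1}{8024} \approx -0.00012463$)
$n m{\left(x,18 \right)} = \left(- \frac{1}{8024}\right) 24 = - \frac{3}{1003}$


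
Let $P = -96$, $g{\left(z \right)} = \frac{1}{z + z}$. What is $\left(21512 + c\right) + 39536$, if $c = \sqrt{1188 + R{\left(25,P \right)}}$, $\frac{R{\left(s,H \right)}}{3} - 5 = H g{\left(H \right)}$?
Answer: $61048 + \frac{\sqrt{4818}}{2} \approx 61083.0$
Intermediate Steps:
$g{\left(z \right)} = \frac{1}{2 z}$
$R{\left(s,H \right)} = \frac{33}{2}$ ($R{\left(s,H \right)} = 15 + 3 H \frac{1}{2 H} = 15 + 3 \cdot \frac{1}{2} = 15 + \frac{3}{2} = \frac{33}{2}$)
$c = \frac{\sqrt{4818}}{2}$ ($c = \sqrt{1188 + \frac{33}{2}} = \sqrt{\frac{2409}{2}} = \frac{\sqrt{4818}}{2} \approx 34.706$)
$\left(21512 + c\right) + 39536 = \left(21512 + \frac{\sqrt{4818}}{2}\right) + 39536 = 61048 + \frac{\sqrt{4818}}{2}$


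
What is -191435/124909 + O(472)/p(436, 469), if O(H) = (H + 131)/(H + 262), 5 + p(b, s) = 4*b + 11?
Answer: -245822937373/160445610500 ≈ -1.5321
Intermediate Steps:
p(b, s) = 6 + 4*b (p(b, s) = -5 + (4*b + 11) = -5 + (11 + 4*b) = 6 + 4*b)
O(H) = (131 + H)/(262 + H)
-191435/124909 + O(472)/p(436, 469) = -191435/124909 + ((131 + 472)/(262 + 472))/(6 + 4*436) = -191435*1/124909 + (603/734)/(6 + 1744) = -191435/124909 + ((1/734)*603)/1750 = -191435/124909 + (603/734)*(1/1750) = -191435/124909 + 603/1284500 = -245822937373/160445610500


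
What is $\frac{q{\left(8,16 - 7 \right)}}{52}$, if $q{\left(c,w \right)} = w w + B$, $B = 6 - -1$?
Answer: $\frac{22}{13} \approx 1.6923$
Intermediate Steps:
$B = 7$ ($B = 6 + 1 = 7$)
$q{\left(c,w \right)} = 7 + w^{2}$ ($q{\left(c,w \right)} = w w + 7 = w^{2} + 7 = 7 + w^{2}$)
$\frac{q{\left(8,16 - 7 \right)}}{52} = \frac{7 + \left(16 - 7\right)^{2}}{52} = \frac{7 + 9^{2}}{52} = \frac{7 + 81}{52} = \frac{1}{52} \cdot 88 = \frac{22}{13}$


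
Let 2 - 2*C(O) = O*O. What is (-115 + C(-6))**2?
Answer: 17424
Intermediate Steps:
C(O) = 1 - O**2/2 (C(O) = 1 - O*O/2 = 1 - O**2/2)
(-115 + C(-6))**2 = (-115 + (1 - 1/2*(-6)**2))**2 = (-115 + (1 - 1/2*36))**2 = (-115 + (1 - 18))**2 = (-115 - 17)**2 = (-132)**2 = 17424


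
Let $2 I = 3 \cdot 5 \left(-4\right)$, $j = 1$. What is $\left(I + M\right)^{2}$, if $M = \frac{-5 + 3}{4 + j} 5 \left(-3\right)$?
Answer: $576$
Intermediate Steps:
$I = -30$ ($I = \frac{3 \cdot 5 \left(-4\right)}{2} = \frac{15 \left(-4\right)}{2} = \frac{1}{2} \left(-60\right) = -30$)
$M = 6$ ($M = \frac{-5 + 3}{4 + 1} \cdot 5 \left(-3\right) = - \frac{2}{5} \cdot 5 \left(-3\right) = \left(-2\right) \frac{1}{5} \cdot 5 \left(-3\right) = \left(- \frac{2}{5}\right) 5 \left(-3\right) = \left(-2\right) \left(-3\right) = 6$)
$\left(I + M\right)^{2} = \left(-30 + 6\right)^{2} = \left(-24\right)^{2} = 576$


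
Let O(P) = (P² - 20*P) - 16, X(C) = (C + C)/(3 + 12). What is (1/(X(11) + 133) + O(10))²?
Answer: 54735877849/4068289 ≈ 13454.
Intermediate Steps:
X(C) = 2*C/15 (X(C) = (2*C)/15 = (2*C)*(1/15) = 2*C/15)
O(P) = -16 + P² - 20*P
(1/(X(11) + 133) + O(10))² = (1/((2/15)*11 + 133) + (-16 + 10² - 20*10))² = (1/(22/15 + 133) + (-16 + 100 - 200))² = (1/(2017/15) - 116)² = (15/2017 - 116)² = (-233957/2017)² = 54735877849/4068289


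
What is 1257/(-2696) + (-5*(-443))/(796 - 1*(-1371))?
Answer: 3247721/5842232 ≈ 0.55590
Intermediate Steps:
1257/(-2696) + (-5*(-443))/(796 - 1*(-1371)) = 1257*(-1/2696) + 2215/(796 + 1371) = -1257/2696 + 2215/2167 = 3247721/5842232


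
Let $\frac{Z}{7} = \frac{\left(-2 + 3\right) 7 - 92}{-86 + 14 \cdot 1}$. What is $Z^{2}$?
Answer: $\frac{354025}{5184} \approx 68.292$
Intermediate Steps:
$Z = \frac{595}{72}$ ($Z = 7 \frac{\left(-2 + 3\right) 7 - 92}{-86 + 14 \cdot 1} = 7 \frac{1 \cdot 7 - 92}{-86 + 14} = 7 \frac{7 - 92}{-72} = 7 \left(\left(-85\right) \left(- \frac{1}{72}\right)\right) = 7 \cdot \frac{85}{72} = \frac{595}{72} \approx 8.2639$)
$Z^{2} = \left(\frac{595}{72}\right)^{2} = \frac{354025}{5184}$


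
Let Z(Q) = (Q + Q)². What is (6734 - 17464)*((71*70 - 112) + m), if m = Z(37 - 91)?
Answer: -177281060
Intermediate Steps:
Z(Q) = 4*Q² (Z(Q) = (2*Q)² = 4*Q²)
m = 11664 (m = 4*(37 - 91)² = 4*(-54)² = 4*2916 = 11664)
(6734 - 17464)*((71*70 - 112) + m) = (6734 - 17464)*((71*70 - 112) + 11664) = -10730*((4970 - 112) + 11664) = -10730*(4858 + 11664) = -10730*16522 = -177281060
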